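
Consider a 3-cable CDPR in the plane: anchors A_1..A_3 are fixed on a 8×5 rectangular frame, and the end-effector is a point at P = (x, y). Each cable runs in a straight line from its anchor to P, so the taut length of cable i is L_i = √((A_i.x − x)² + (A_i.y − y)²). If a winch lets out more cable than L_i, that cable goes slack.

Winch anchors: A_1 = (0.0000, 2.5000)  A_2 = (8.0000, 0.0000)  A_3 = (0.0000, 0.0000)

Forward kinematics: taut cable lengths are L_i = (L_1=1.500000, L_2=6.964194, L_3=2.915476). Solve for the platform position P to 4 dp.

(1.5000, 2.5000)

expand ‖A_i−P‖²=L_i² and subtract eq 1 (c_i ≔ ‖A_i‖²−L_i²)
c_1 = 0.0000+6.2500−2.2500 = 4.0000
eq1−eq2 → [-16.0000  5.0000]·P = -11.5000
eq1−eq3 → [0.0000  5.0000]·P = 12.5000
2×2 solve → P = (1.5000, 2.5000)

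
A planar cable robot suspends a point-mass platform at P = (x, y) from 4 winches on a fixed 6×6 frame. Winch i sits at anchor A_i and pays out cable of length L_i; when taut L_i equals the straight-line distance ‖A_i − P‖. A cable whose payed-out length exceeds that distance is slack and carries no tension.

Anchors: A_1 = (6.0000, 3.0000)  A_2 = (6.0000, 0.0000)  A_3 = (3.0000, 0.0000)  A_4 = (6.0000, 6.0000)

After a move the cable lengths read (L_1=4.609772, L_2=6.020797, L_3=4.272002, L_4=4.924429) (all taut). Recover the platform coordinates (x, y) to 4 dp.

circle eqns → linear via eq_j − eq_1; set q_j = A_j·A_j − L_j²
q_1 = 36.0000+9.0000−21.2500 = 23.7500
0.0000·x + 6.0000·y = q_1−q_2 = 24.0000
6.0000·x + 6.0000·y = q_1−q_3 = 33.0000
0.0000·x − 6.0000·y = q_1−q_4 = -24.0000
solve first two rows → x=1.5000, y=4.0000
check cable 4: ‖A_4−P‖² = 24.2500 ≈ L_4² = 24.2500 ✓

(1.5000, 4.0000)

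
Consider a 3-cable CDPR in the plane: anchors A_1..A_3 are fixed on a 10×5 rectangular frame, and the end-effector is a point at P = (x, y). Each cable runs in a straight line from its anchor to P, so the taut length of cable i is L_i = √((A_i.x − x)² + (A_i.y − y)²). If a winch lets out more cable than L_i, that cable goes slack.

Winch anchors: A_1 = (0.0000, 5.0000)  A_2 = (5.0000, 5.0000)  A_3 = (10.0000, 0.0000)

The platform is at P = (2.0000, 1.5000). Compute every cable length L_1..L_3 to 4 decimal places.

(4.0311, 4.6098, 8.1394)

L_1: Δ = A_1−P = (-2.0000, 3.5000) → ‖Δ‖ = √16.2500 = 4.0311
L_2: Δ = A_2−P = (3.0000, 3.5000) → ‖Δ‖ = √21.2500 = 4.6098
L_3: Δ = A_3−P = (8.0000, -1.5000) → ‖Δ‖ = √66.2500 = 8.1394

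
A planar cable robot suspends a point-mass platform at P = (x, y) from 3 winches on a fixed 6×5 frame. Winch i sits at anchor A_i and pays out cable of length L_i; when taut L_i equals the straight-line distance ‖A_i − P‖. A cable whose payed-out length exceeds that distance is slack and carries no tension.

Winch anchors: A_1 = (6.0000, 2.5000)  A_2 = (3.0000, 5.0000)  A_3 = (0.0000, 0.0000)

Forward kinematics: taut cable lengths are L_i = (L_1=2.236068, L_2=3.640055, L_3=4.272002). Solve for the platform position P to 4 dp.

each cable: (A_i−P)·(A_i−P) = L_i²; let k_i = ‖A_i‖²−L_i²
k_1 = 36.0000+6.2500−5.0000 = 37.2500
row 1: 6.0000x − 5.0000y = 16.5000  (k_2=20.7500)
row 2: 12.0000x + 5.0000y = 55.5000  (k_3=-18.2500)
Cramer on rows 1–2 → x = 4.0000, y = 1.5000

(4.0000, 1.5000)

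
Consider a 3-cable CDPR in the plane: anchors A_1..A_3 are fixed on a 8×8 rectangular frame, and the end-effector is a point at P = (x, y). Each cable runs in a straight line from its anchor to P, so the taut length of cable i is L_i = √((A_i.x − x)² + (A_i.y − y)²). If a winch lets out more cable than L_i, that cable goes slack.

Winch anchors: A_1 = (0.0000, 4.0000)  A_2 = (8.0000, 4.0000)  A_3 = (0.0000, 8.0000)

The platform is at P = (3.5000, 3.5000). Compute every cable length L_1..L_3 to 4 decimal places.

(3.5355, 4.5277, 5.7009)

cable 1: Δx=-3.5000, Δy=0.5000; L_1 = √(Δx²+Δy²) = 3.5355
cable 2: Δx=4.5000, Δy=0.5000; L_2 = √(Δx²+Δy²) = 4.5277
cable 3: Δx=-3.5000, Δy=4.5000; L_3 = √(Δx²+Δy²) = 5.7009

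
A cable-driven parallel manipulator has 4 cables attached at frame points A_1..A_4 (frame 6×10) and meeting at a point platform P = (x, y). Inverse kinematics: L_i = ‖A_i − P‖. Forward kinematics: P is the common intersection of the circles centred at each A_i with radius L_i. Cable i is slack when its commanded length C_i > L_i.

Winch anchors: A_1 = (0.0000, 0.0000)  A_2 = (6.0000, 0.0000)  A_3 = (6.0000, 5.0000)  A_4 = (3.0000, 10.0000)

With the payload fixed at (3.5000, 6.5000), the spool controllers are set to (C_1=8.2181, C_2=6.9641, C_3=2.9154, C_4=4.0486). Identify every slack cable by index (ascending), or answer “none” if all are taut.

cable 1: L_1 = ‖A_1−P‖ = 7.3824;  C_1 = 8.2181 → slack
cable 2: L_2 = ‖A_2−P‖ = 6.9642;  C_2 = 6.9641 → taut
cable 3: L_3 = ‖A_3−P‖ = 2.9155;  C_3 = 2.9154 → taut
cable 4: L_4 = ‖A_4−P‖ = 3.5355;  C_4 = 4.0486 → slack

1, 4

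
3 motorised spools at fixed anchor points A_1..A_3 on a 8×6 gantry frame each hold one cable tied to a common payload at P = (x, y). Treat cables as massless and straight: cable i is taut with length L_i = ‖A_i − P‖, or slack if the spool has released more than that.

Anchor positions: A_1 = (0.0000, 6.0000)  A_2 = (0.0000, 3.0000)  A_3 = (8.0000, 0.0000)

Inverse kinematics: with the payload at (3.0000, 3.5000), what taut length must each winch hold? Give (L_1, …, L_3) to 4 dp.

L_1 = √((0.0000−3.0000)² + (6.0000−3.5000)²) = 3.9051
L_2 = √((0.0000−3.0000)² + (3.0000−3.5000)²) = 3.0414
L_3 = √((8.0000−3.0000)² + (0.0000−3.5000)²) = 6.1033

(3.9051, 3.0414, 6.1033)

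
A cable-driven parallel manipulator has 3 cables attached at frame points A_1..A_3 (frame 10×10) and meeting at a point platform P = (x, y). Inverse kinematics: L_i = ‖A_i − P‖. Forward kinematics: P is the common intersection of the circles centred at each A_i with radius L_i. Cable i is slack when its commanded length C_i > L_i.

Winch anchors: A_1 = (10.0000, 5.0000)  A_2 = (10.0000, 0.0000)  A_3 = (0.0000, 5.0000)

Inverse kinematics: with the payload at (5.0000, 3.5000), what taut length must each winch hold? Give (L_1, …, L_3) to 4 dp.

cable 1: Δx=5.0000, Δy=1.5000; L_1 = √(Δx²+Δy²) = 5.2202
cable 2: Δx=5.0000, Δy=-3.5000; L_2 = √(Δx²+Δy²) = 6.1033
cable 3: Δx=-5.0000, Δy=1.5000; L_3 = √(Δx²+Δy²) = 5.2202

(5.2202, 6.1033, 5.2202)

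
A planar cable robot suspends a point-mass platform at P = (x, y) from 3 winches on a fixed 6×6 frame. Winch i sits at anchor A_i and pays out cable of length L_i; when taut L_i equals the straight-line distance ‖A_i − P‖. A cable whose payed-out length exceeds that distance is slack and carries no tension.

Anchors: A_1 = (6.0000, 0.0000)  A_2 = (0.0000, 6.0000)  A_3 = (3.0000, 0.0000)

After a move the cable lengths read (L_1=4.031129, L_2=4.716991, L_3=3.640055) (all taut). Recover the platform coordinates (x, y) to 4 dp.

expand ‖A_i−P‖²=L_i² and subtract eq 1 (k_i ≔ ‖A_i‖²−L_i²)
k_1 = 36.0000+0.0000−16.2500 = 19.7500
eq1−eq2 → [12.0000  -12.0000]·P = 6.0000
eq1−eq3 → [6.0000  0.0000]·P = 24.0000
2×2 solve → P = (4.0000, 3.5000)

(4.0000, 3.5000)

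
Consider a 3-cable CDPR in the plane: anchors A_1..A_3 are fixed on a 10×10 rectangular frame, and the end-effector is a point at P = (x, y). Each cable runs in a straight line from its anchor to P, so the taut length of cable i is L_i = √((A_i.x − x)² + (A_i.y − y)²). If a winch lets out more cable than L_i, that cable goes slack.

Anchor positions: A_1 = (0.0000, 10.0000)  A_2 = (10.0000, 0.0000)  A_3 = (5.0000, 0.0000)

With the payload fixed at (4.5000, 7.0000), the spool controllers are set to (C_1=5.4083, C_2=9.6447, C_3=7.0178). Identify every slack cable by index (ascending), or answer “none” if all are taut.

2

cable 1: L_1 = ‖A_1−P‖ = 5.4083;  C_1 = 5.4083 → taut
cable 2: L_2 = ‖A_2−P‖ = 8.9022;  C_2 = 9.6447 → slack
cable 3: L_3 = ‖A_3−P‖ = 7.0178;  C_3 = 7.0178 → taut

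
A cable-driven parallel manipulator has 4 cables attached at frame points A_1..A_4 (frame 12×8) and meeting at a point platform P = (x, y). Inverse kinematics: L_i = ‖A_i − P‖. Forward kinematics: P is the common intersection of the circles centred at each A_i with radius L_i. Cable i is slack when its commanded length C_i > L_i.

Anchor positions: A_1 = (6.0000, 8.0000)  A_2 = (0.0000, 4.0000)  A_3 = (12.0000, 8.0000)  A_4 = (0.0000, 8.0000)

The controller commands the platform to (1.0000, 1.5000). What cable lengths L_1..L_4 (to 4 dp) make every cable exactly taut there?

(8.2006, 2.6926, 12.7769, 6.5765)

L_1: Δ = A_1−P = (5.0000, 6.5000) → ‖Δ‖ = √67.2500 = 8.2006
L_2: Δ = A_2−P = (-1.0000, 2.5000) → ‖Δ‖ = √7.2500 = 2.6926
L_3: Δ = A_3−P = (11.0000, 6.5000) → ‖Δ‖ = √163.2500 = 12.7769
L_4: Δ = A_4−P = (-1.0000, 6.5000) → ‖Δ‖ = √43.2500 = 6.5765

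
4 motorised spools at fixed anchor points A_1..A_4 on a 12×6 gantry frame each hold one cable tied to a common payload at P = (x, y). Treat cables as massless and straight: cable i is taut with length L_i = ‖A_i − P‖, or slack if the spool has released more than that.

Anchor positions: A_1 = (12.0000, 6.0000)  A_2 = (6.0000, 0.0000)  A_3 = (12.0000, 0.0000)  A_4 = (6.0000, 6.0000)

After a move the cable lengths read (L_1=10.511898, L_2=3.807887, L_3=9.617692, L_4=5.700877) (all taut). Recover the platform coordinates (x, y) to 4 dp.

circle eqns → linear via eq_j − eq_1; set k_j = A_j·A_j − L_j²
k_1 = 144.0000+36.0000−110.5000 = 69.5000
12.0000·x + 12.0000·y = k_1−k_2 = 48.0000
0.0000·x + 12.0000·y = k_1−k_3 = 18.0000
12.0000·x + 0.0000·y = k_1−k_4 = 30.0000
solve first two rows → x=2.5000, y=1.5000
check cable 4: ‖A_4−P‖² = 32.5000 ≈ L_4² = 32.5000 ✓

(2.5000, 1.5000)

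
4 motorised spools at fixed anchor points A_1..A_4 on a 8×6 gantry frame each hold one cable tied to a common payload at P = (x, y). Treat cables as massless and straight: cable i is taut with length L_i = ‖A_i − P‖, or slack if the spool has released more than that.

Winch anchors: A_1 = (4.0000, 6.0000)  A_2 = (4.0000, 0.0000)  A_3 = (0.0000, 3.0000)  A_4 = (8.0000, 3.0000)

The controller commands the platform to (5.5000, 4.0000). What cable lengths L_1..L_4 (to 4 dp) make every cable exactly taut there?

L_1: Δ = A_1−P = (-1.5000, 2.0000) → ‖Δ‖ = √6.2500 = 2.5000
L_2: Δ = A_2−P = (-1.5000, -4.0000) → ‖Δ‖ = √18.2500 = 4.2720
L_3: Δ = A_3−P = (-5.5000, -1.0000) → ‖Δ‖ = √31.2500 = 5.5902
L_4: Δ = A_4−P = (2.5000, -1.0000) → ‖Δ‖ = √7.2500 = 2.6926

(2.5000, 4.2720, 5.5902, 2.6926)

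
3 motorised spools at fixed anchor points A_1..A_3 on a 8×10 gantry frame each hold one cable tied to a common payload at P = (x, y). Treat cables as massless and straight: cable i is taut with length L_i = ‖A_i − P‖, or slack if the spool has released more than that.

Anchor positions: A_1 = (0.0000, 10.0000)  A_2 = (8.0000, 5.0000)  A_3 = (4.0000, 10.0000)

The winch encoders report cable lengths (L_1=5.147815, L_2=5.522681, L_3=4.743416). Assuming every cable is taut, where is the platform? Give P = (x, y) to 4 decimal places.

(2.5000, 5.5000)

each cable: (A_i−P)·(A_i−P) = L_i²; let k_i = ‖A_i‖²−L_i²
k_1 = 0.0000+100.0000−26.5000 = 73.5000
row 1: -16.0000x + 10.0000y = 15.0000  (k_2=58.5000)
row 2: -8.0000x + 0.0000y = -20.0000  (k_3=93.5000)
Cramer on rows 1–2 → x = 2.5000, y = 5.5000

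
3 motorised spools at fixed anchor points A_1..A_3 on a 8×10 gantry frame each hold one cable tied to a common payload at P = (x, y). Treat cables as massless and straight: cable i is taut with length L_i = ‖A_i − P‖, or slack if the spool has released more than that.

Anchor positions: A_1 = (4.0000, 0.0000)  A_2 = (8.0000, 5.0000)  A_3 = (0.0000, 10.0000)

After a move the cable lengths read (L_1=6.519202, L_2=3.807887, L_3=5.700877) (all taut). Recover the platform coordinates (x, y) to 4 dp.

each cable: (A_i−P)·(A_i−P) = L_i²; let k_i = ‖A_i‖²−L_i²
k_1 = 16.0000+0.0000−42.5000 = -26.5000
row 1: -8.0000x − 10.0000y = -101.0000  (k_2=74.5000)
row 2: 8.0000x − 20.0000y = -94.0000  (k_3=67.5000)
Cramer on rows 1–2 → x = 4.5000, y = 6.5000

(4.5000, 6.5000)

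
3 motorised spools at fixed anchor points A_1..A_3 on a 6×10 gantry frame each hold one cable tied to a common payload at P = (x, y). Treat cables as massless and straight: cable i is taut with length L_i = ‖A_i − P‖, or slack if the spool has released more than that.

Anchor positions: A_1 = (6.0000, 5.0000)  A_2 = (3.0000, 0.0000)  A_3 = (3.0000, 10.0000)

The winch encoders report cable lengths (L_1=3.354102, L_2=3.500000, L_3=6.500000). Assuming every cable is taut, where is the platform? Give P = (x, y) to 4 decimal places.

(3.0000, 3.5000)

each cable: (A_i−P)·(A_i−P) = L_i²; let q_i = ‖A_i‖²−L_i²
q_1 = 36.0000+25.0000−11.2500 = 49.7500
row 1: 6.0000x + 10.0000y = 53.0000  (q_2=-3.2500)
row 2: 6.0000x − 10.0000y = -17.0000  (q_3=66.7500)
Cramer on rows 1–2 → x = 3.0000, y = 3.5000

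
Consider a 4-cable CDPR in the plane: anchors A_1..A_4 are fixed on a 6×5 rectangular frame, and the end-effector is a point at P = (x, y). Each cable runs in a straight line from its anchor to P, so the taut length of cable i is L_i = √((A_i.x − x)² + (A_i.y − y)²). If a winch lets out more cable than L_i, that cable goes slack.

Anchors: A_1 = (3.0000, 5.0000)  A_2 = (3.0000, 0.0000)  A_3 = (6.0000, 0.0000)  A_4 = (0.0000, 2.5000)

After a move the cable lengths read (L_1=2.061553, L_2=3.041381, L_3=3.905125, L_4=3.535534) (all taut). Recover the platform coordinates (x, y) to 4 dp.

(3.5000, 3.0000)

each cable: (A_i−P)·(A_i−P) = L_i²; let k_i = ‖A_i‖²−L_i²
k_1 = 9.0000+25.0000−4.2500 = 29.7500
row 1: 0.0000x + 10.0000y = 30.0000  (k_2=-0.2500)
row 2: -6.0000x + 10.0000y = 9.0000  (k_3=20.7500)
row 3: 6.0000x + 5.0000y = 36.0000  (k_4=-6.2500)
Cramer on rows 1–2 → x = 3.5000, y = 3.0000
check cable 4: ‖A_4−P‖² = 12.5000 ≈ L_4² = 12.5000 ✓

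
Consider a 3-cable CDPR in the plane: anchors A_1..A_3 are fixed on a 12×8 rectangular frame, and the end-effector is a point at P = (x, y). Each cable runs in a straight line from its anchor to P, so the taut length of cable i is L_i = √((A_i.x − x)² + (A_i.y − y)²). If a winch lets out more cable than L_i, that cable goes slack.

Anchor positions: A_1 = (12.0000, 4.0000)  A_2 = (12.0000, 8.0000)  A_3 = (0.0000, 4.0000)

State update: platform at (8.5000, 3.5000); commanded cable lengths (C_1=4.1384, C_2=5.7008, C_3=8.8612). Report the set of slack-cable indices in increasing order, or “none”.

1, 3

cable 1: √((3.5000)²+(0.5000)²)=3.5355, C_1=4.1384: slack
cable 2: √((3.5000)²+(4.5000)²)=5.7009, C_2=5.7008: taut
cable 3: √((-8.5000)²+(0.5000)²)=8.5147, C_3=8.8612: slack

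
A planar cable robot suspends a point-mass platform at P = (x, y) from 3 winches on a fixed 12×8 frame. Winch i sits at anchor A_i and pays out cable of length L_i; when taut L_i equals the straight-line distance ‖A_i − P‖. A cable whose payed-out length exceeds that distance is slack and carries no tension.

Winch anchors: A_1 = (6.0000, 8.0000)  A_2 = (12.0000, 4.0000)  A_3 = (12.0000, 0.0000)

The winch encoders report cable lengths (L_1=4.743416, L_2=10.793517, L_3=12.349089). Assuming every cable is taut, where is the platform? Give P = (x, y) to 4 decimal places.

circle eqns → linear via eq_j − eq_1; set c_j = A_j·A_j − L_j²
c_1 = 36.0000+64.0000−22.5000 = 77.5000
-12.0000·x + 8.0000·y = c_1−c_2 = 34.0000
-12.0000·x + 16.0000·y = c_1−c_3 = 86.0000
solve first two rows → x=1.5000, y=6.5000

(1.5000, 6.5000)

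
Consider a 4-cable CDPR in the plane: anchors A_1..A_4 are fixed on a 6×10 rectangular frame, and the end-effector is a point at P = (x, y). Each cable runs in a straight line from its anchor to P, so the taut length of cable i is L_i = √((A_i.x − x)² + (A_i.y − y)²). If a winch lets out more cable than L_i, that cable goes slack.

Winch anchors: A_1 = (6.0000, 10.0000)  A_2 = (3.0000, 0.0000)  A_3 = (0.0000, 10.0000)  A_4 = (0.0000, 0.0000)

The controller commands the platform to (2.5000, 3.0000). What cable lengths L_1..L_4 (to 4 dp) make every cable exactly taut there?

(7.8262, 3.0414, 7.4330, 3.9051)

L_1 = √((6.0000−2.5000)² + (10.0000−3.0000)²) = 7.8262
L_2 = √((3.0000−2.5000)² + (0.0000−3.0000)²) = 3.0414
L_3 = √((0.0000−2.5000)² + (10.0000−3.0000)²) = 7.4330
L_4 = √((0.0000−2.5000)² + (0.0000−3.0000)²) = 3.9051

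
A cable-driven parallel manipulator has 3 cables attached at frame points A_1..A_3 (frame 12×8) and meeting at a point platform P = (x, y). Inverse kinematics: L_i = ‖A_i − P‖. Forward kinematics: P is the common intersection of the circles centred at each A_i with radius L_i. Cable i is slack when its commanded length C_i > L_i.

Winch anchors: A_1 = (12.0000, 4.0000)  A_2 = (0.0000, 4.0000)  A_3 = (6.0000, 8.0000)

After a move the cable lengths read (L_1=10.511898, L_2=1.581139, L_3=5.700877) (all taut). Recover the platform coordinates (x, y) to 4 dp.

(1.5000, 4.5000)

expand ‖A_i−P‖²=L_i² and subtract eq 1 (k_i ≔ ‖A_i‖²−L_i²)
k_1 = 144.0000+16.0000−110.5000 = 49.5000
eq1−eq2 → [24.0000  0.0000]·P = 36.0000
eq1−eq3 → [12.0000  -8.0000]·P = -18.0000
2×2 solve → P = (1.5000, 4.5000)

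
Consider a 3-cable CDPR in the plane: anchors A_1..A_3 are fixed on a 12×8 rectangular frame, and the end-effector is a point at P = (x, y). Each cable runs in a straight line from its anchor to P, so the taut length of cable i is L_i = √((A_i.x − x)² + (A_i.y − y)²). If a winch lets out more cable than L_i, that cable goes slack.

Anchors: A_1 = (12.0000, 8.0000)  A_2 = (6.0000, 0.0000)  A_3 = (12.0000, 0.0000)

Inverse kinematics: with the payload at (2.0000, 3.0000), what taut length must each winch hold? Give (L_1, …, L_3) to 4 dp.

cable 1: Δx=10.0000, Δy=5.0000; L_1 = √(Δx²+Δy²) = 11.1803
cable 2: Δx=4.0000, Δy=-3.0000; L_2 = √(Δx²+Δy²) = 5.0000
cable 3: Δx=10.0000, Δy=-3.0000; L_3 = √(Δx²+Δy²) = 10.4403

(11.1803, 5.0000, 10.4403)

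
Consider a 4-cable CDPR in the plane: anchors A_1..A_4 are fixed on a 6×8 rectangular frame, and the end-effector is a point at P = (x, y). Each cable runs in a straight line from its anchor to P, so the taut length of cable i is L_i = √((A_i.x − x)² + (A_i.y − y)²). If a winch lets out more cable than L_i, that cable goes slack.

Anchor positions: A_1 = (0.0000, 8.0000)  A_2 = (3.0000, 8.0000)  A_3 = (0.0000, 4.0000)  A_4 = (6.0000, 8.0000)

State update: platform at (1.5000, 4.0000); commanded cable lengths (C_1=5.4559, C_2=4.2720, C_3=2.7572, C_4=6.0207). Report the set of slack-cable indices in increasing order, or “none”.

1, 3

cable 1: √((-1.5000)²+(4.0000)²)=4.2720, C_1=5.4559: slack
cable 2: √((1.5000)²+(4.0000)²)=4.2720, C_2=4.2720: taut
cable 3: √((-1.5000)²+(0.0000)²)=1.5000, C_3=2.7572: slack
cable 4: √((4.5000)²+(4.0000)²)=6.0208, C_4=6.0207: taut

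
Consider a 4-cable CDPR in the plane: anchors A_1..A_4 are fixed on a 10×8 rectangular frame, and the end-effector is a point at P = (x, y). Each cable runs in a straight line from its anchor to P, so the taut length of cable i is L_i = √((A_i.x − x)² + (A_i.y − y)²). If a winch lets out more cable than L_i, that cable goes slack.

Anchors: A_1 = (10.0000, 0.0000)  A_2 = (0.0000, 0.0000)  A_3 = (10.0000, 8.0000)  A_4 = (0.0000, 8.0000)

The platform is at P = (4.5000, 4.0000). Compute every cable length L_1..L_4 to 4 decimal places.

L_1 = √((10.0000−4.5000)² + (0.0000−4.0000)²) = 6.8007
L_2 = √((0.0000−4.5000)² + (0.0000−4.0000)²) = 6.0208
L_3 = √((10.0000−4.5000)² + (8.0000−4.0000)²) = 6.8007
L_4 = √((0.0000−4.5000)² + (8.0000−4.0000)²) = 6.0208

(6.8007, 6.0208, 6.8007, 6.0208)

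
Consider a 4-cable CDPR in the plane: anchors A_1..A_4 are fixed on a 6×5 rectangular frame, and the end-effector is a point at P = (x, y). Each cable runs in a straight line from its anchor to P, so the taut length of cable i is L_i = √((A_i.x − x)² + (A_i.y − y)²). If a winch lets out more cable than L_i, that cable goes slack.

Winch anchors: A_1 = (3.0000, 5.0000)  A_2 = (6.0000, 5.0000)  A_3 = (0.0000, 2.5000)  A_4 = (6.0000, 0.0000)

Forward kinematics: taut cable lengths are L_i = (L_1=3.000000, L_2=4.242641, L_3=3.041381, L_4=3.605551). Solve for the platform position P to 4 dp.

(3.0000, 2.0000)

circle eqns → linear via eq_j − eq_1; set q_j = A_j·A_j − L_j²
q_1 = 9.0000+25.0000−9.0000 = 25.0000
-6.0000·x + 0.0000·y = q_1−q_2 = -18.0000
6.0000·x + 5.0000·y = q_1−q_3 = 28.0000
-6.0000·x + 10.0000·y = q_1−q_4 = 2.0000
solve first two rows → x=3.0000, y=2.0000
check cable 4: ‖A_4−P‖² = 13.0000 ≈ L_4² = 13.0000 ✓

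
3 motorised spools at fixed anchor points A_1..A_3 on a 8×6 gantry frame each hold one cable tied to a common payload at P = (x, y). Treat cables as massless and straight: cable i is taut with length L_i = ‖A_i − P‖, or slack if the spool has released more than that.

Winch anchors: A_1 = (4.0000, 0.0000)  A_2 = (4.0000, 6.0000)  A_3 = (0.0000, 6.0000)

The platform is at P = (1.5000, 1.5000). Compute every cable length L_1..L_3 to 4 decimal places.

L_1 = √((4.0000−1.5000)² + (0.0000−1.5000)²) = 2.9155
L_2 = √((4.0000−1.5000)² + (6.0000−1.5000)²) = 5.1478
L_3 = √((0.0000−1.5000)² + (6.0000−1.5000)²) = 4.7434

(2.9155, 5.1478, 4.7434)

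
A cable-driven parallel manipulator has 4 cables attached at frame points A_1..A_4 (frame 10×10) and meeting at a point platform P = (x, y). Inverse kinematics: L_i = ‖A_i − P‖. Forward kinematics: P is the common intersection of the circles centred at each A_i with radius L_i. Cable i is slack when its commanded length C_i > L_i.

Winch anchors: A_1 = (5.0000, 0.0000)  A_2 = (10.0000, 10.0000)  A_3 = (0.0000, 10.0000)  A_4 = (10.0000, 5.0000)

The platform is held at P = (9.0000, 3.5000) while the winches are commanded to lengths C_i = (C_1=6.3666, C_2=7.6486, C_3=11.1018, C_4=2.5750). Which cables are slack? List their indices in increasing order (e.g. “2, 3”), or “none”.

1, 2, 4

cable 1: √((-4.0000)²+(-3.5000)²)=5.3151, C_1=6.3666: slack
cable 2: √((1.0000)²+(6.5000)²)=6.5765, C_2=7.6486: slack
cable 3: √((-9.0000)²+(6.5000)²)=11.1018, C_3=11.1018: taut
cable 4: √((1.0000)²+(1.5000)²)=1.8028, C_4=2.5750: slack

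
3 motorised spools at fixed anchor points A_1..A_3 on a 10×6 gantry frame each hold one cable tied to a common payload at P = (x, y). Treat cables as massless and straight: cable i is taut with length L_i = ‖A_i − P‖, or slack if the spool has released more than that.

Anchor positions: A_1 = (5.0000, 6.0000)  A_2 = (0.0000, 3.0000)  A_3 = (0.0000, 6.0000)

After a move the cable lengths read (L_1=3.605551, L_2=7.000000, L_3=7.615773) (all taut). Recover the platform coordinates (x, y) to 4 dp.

(7.0000, 3.0000)

circle eqns → linear via eq_j − eq_1; set q_j = A_j·A_j − L_j²
q_1 = 25.0000+36.0000−13.0000 = 48.0000
10.0000·x + 6.0000·y = q_1−q_2 = 88.0000
10.0000·x + 0.0000·y = q_1−q_3 = 70.0000
solve first two rows → x=7.0000, y=3.0000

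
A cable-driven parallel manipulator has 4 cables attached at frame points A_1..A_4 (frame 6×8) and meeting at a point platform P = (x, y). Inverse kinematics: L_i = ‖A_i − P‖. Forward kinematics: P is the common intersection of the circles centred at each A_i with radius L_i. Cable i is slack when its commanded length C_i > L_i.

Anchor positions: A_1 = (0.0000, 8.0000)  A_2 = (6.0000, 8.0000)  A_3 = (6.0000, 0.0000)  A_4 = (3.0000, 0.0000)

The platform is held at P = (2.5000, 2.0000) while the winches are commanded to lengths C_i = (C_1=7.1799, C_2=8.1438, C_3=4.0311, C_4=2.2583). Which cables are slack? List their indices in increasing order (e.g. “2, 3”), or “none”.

cable 1: √((-2.5000)²+(6.0000)²)=6.5000, C_1=7.1799: slack
cable 2: √((3.5000)²+(6.0000)²)=6.9462, C_2=8.1438: slack
cable 3: √((3.5000)²+(-2.0000)²)=4.0311, C_3=4.0311: taut
cable 4: √((0.5000)²+(-2.0000)²)=2.0616, C_4=2.2583: slack

1, 2, 4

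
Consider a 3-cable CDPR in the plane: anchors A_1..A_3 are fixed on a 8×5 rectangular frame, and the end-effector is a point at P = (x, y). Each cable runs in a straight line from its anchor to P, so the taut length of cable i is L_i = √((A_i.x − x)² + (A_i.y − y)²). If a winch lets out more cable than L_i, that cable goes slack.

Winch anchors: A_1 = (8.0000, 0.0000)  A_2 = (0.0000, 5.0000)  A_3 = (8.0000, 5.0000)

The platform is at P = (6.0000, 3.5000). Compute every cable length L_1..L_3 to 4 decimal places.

(4.0311, 6.1847, 2.5000)

L_1: Δ = A_1−P = (2.0000, -3.5000) → ‖Δ‖ = √16.2500 = 4.0311
L_2: Δ = A_2−P = (-6.0000, 1.5000) → ‖Δ‖ = √38.2500 = 6.1847
L_3: Δ = A_3−P = (2.0000, 1.5000) → ‖Δ‖ = √6.2500 = 2.5000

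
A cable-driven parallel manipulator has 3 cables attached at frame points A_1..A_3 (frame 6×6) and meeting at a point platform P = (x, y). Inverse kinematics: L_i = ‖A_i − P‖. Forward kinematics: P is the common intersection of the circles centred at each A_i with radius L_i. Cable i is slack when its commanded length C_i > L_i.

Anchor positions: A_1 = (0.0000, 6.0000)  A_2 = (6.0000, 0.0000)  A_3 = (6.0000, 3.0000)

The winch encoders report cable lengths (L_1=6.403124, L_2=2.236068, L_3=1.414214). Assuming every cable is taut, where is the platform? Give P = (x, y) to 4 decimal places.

(5.0000, 2.0000)

expand ‖A_i−P‖²=L_i² and subtract eq 1 (c_i ≔ ‖A_i‖²−L_i²)
c_1 = 0.0000+36.0000−41.0000 = -5.0000
eq1−eq2 → [-12.0000  12.0000]·P = -36.0000
eq1−eq3 → [-12.0000  6.0000]·P = -48.0000
2×2 solve → P = (5.0000, 2.0000)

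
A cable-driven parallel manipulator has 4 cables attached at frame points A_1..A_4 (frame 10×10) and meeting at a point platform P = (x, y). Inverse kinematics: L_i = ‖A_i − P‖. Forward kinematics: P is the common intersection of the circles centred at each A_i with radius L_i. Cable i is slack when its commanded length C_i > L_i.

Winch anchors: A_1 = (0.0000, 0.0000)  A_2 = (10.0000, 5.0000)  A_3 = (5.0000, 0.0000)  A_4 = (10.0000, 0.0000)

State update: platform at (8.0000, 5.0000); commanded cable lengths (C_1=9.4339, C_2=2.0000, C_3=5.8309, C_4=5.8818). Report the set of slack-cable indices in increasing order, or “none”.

i=1: geometric 9.4340 vs commanded 9.4339 ⇒ taut
i=2: geometric 2.0000 vs commanded 2.0000 ⇒ taut
i=3: geometric 5.8310 vs commanded 5.8309 ⇒ taut
i=4: geometric 5.3852 vs commanded 5.8818 ⇒ slack

4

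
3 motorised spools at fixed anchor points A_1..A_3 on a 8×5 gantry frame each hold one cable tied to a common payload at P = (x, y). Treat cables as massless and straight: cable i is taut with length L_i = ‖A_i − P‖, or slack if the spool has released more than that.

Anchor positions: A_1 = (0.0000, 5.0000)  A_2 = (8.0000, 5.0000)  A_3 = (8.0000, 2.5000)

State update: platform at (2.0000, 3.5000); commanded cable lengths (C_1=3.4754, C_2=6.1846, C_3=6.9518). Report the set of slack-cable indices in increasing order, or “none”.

i=1: geometric 2.5000 vs commanded 3.4754 ⇒ slack
i=2: geometric 6.1847 vs commanded 6.1846 ⇒ taut
i=3: geometric 6.0828 vs commanded 6.9518 ⇒ slack

1, 3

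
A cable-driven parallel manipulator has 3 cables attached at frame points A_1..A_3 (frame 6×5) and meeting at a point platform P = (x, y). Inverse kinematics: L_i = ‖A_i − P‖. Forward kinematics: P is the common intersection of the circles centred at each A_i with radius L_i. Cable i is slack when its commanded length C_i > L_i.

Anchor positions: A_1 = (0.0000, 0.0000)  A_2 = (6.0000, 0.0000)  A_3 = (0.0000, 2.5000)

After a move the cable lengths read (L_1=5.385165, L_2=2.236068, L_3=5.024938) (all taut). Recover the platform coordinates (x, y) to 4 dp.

(5.0000, 2.0000)

circle eqns → linear via eq_j − eq_1; set c_j = A_j·A_j − L_j²
c_1 = 0.0000+0.0000−29.0000 = -29.0000
-12.0000·x + 0.0000·y = c_1−c_2 = -60.0000
0.0000·x − 5.0000·y = c_1−c_3 = -10.0000
solve first two rows → x=5.0000, y=2.0000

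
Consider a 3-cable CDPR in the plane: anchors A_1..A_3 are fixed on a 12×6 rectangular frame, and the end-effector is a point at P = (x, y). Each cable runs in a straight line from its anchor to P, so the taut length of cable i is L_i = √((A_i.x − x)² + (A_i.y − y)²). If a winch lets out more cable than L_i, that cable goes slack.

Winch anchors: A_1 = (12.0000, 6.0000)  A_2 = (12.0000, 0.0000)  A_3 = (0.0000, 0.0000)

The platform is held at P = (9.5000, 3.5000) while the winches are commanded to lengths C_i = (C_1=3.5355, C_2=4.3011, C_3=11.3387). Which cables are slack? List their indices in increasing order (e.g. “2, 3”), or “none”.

cable 1: L_1 = ‖A_1−P‖ = 3.5355;  C_1 = 3.5355 → taut
cable 2: L_2 = ‖A_2−P‖ = 4.3012;  C_2 = 4.3011 → taut
cable 3: L_3 = ‖A_3−P‖ = 10.1242;  C_3 = 11.3387 → slack

3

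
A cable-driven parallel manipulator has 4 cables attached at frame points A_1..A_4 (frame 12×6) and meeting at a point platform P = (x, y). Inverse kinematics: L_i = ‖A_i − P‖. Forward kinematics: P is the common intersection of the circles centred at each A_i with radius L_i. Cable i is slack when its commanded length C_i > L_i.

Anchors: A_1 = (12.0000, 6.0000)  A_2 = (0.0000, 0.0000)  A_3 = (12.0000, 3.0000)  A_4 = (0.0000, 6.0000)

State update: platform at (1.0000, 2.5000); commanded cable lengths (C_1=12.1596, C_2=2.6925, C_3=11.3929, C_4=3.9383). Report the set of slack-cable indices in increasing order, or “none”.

1, 3, 4

cable 1: √((11.0000)²+(3.5000)²)=11.5434, C_1=12.1596: slack
cable 2: √((-1.0000)²+(-2.5000)²)=2.6926, C_2=2.6925: taut
cable 3: √((11.0000)²+(0.5000)²)=11.0114, C_3=11.3929: slack
cable 4: √((-1.0000)²+(3.5000)²)=3.6401, C_4=3.9383: slack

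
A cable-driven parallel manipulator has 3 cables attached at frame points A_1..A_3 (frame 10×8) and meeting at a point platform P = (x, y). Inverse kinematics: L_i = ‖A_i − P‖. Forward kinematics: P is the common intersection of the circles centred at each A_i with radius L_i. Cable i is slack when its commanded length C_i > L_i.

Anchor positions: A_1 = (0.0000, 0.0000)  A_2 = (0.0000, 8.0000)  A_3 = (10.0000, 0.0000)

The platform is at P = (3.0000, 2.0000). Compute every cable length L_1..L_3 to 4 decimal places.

cable 1: Δx=-3.0000, Δy=-2.0000; L_1 = √(Δx²+Δy²) = 3.6056
cable 2: Δx=-3.0000, Δy=6.0000; L_2 = √(Δx²+Δy²) = 6.7082
cable 3: Δx=7.0000, Δy=-2.0000; L_3 = √(Δx²+Δy²) = 7.2801

(3.6056, 6.7082, 7.2801)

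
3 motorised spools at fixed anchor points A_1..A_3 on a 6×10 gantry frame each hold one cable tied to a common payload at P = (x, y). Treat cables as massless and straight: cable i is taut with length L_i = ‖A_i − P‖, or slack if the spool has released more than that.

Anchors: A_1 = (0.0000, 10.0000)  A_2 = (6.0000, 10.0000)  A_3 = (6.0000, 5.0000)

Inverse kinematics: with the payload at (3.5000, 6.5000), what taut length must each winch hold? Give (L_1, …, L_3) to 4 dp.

L_1: Δ = A_1−P = (-3.5000, 3.5000) → ‖Δ‖ = √24.5000 = 4.9497
L_2: Δ = A_2−P = (2.5000, 3.5000) → ‖Δ‖ = √18.5000 = 4.3012
L_3: Δ = A_3−P = (2.5000, -1.5000) → ‖Δ‖ = √8.5000 = 2.9155

(4.9497, 4.3012, 2.9155)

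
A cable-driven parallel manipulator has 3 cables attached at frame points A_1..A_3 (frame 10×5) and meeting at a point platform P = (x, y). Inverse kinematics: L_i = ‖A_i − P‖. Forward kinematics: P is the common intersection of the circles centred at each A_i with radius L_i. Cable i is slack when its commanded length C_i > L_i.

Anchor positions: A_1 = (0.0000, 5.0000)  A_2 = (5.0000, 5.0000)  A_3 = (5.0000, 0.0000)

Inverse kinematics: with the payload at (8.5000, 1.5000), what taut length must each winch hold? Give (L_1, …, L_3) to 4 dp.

cable 1: Δx=-8.5000, Δy=3.5000; L_1 = √(Δx²+Δy²) = 9.1924
cable 2: Δx=-3.5000, Δy=3.5000; L_2 = √(Δx²+Δy²) = 4.9497
cable 3: Δx=-3.5000, Δy=-1.5000; L_3 = √(Δx²+Δy²) = 3.8079

(9.1924, 4.9497, 3.8079)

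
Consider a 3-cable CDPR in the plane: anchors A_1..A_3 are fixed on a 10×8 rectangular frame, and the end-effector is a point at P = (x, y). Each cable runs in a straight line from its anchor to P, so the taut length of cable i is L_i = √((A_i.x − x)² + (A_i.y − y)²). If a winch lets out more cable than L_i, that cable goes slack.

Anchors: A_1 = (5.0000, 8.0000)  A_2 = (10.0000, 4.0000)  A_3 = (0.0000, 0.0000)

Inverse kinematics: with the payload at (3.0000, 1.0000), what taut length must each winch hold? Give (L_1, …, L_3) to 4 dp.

cable 1: Δx=2.0000, Δy=7.0000; L_1 = √(Δx²+Δy²) = 7.2801
cable 2: Δx=7.0000, Δy=3.0000; L_2 = √(Δx²+Δy²) = 7.6158
cable 3: Δx=-3.0000, Δy=-1.0000; L_3 = √(Δx²+Δy²) = 3.1623

(7.2801, 7.6158, 3.1623)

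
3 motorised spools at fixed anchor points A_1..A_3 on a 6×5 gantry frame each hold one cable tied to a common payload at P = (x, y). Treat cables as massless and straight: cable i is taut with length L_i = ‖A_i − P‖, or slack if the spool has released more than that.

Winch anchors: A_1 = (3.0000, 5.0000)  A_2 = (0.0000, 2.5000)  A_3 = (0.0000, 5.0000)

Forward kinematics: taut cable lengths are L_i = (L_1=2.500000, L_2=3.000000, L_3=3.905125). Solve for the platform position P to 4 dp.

circle eqns → linear via eq_j − eq_1; set k_j = A_j·A_j − L_j²
k_1 = 9.0000+25.0000−6.2500 = 27.7500
6.0000·x + 5.0000·y = k_1−k_2 = 30.5000
6.0000·x + 0.0000·y = k_1−k_3 = 18.0000
solve first two rows → x=3.0000, y=2.5000

(3.0000, 2.5000)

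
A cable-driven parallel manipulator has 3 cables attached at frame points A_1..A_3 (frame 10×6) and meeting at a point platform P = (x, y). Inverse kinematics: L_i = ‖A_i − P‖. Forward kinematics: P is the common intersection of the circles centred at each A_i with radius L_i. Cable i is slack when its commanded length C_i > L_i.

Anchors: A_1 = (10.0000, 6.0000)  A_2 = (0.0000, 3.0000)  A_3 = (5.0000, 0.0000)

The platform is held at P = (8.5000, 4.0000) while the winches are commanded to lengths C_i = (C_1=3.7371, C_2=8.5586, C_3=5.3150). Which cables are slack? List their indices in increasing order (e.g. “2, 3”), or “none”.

cable 1: L_1 = ‖A_1−P‖ = 2.5000;  C_1 = 3.7371 → slack
cable 2: L_2 = ‖A_2−P‖ = 8.5586;  C_2 = 8.5586 → taut
cable 3: L_3 = ‖A_3−P‖ = 5.3151;  C_3 = 5.3150 → taut

1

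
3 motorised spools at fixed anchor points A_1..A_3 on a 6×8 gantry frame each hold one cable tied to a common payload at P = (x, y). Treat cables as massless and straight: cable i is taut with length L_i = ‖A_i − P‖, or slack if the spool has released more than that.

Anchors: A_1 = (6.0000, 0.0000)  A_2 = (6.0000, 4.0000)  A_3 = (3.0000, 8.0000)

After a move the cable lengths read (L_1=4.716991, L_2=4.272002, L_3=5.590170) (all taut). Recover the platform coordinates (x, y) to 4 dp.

circle eqns → linear via eq_j − eq_1; set c_j = A_j·A_j − L_j²
c_1 = 36.0000+0.0000−22.2500 = 13.7500
0.0000·x − 8.0000·y = c_1−c_2 = -20.0000
6.0000·x − 16.0000·y = c_1−c_3 = -28.0000
solve first two rows → x=2.0000, y=2.5000

(2.0000, 2.5000)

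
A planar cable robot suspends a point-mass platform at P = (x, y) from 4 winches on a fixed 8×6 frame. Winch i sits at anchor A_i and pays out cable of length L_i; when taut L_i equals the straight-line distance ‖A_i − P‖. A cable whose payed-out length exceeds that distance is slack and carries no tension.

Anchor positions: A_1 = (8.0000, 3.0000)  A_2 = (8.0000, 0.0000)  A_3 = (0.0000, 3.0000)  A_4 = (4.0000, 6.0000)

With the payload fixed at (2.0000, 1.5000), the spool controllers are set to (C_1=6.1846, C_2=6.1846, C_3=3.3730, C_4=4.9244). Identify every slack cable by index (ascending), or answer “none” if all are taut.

cable 1: L_1 = ‖A_1−P‖ = 6.1847;  C_1 = 6.1846 → taut
cable 2: L_2 = ‖A_2−P‖ = 6.1847;  C_2 = 6.1846 → taut
cable 3: L_3 = ‖A_3−P‖ = 2.5000;  C_3 = 3.3730 → slack
cable 4: L_4 = ‖A_4−P‖ = 4.9244;  C_4 = 4.9244 → taut

3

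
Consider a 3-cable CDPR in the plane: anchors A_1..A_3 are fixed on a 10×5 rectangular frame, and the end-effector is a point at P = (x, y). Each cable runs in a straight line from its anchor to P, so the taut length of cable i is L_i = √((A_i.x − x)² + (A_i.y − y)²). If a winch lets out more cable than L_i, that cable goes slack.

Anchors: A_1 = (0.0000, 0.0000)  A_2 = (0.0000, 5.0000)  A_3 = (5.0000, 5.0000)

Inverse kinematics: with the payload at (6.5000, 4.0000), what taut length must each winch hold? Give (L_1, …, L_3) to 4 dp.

cable 1: Δx=-6.5000, Δy=-4.0000; L_1 = √(Δx²+Δy²) = 7.6322
cable 2: Δx=-6.5000, Δy=1.0000; L_2 = √(Δx²+Δy²) = 6.5765
cable 3: Δx=-1.5000, Δy=1.0000; L_3 = √(Δx²+Δy²) = 1.8028

(7.6322, 6.5765, 1.8028)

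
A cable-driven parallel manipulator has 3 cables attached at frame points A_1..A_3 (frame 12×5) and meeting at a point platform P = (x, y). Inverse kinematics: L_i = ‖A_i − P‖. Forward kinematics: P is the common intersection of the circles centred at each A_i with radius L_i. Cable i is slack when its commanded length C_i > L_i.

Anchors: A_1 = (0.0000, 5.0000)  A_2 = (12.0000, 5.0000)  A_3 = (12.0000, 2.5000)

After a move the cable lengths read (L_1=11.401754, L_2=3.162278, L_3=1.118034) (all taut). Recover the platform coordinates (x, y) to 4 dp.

expand ‖A_i−P‖²=L_i² and subtract eq 1 (c_i ≔ ‖A_i‖²−L_i²)
c_1 = 0.0000+25.0000−130.0000 = -105.0000
eq1−eq2 → [-24.0000  0.0000]·P = -264.0000
eq1−eq3 → [-24.0000  5.0000]·P = -254.0000
2×2 solve → P = (11.0000, 2.0000)

(11.0000, 2.0000)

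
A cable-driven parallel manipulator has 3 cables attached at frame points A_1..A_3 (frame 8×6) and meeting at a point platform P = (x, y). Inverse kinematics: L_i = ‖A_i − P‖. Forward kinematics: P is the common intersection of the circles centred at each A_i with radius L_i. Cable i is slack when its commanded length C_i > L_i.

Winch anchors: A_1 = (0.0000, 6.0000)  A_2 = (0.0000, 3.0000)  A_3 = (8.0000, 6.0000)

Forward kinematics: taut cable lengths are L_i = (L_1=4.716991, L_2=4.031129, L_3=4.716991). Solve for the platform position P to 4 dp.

(4.0000, 3.5000)

each cable: (A_i−P)·(A_i−P) = L_i²; let q_i = ‖A_i‖²−L_i²
q_1 = 0.0000+36.0000−22.2500 = 13.7500
row 1: 0.0000x + 6.0000y = 21.0000  (q_2=-7.2500)
row 2: -16.0000x + 0.0000y = -64.0000  (q_3=77.7500)
Cramer on rows 1–2 → x = 4.0000, y = 3.5000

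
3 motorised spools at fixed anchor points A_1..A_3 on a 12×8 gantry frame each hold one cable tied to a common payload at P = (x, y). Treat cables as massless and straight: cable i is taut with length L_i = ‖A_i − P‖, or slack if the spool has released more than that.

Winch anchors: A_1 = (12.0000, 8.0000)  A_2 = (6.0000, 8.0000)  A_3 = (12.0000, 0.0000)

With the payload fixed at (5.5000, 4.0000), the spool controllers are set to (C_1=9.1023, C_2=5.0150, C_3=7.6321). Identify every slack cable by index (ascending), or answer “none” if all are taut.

cable 1: √((6.5000)²+(4.0000)²)=7.6322, C_1=9.1023: slack
cable 2: √((0.5000)²+(4.0000)²)=4.0311, C_2=5.0150: slack
cable 3: √((6.5000)²+(-4.0000)²)=7.6322, C_3=7.6321: taut

1, 2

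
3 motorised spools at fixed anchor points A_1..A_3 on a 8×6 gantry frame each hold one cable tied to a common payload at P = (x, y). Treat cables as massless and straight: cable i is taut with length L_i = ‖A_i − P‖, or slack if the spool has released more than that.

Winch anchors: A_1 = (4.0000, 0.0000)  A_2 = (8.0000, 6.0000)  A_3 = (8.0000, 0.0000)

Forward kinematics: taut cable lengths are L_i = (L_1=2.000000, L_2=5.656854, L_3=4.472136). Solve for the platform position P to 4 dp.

circle eqns → linear via eq_j − eq_1; set c_j = A_j·A_j − L_j²
c_1 = 16.0000+0.0000−4.0000 = 12.0000
-8.0000·x − 12.0000·y = c_1−c_2 = -56.0000
-8.0000·x + 0.0000·y = c_1−c_3 = -32.0000
solve first two rows → x=4.0000, y=2.0000

(4.0000, 2.0000)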